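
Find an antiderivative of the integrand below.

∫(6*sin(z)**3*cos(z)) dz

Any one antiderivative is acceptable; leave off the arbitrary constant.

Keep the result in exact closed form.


Answer: 3*sin(z)**4/2.


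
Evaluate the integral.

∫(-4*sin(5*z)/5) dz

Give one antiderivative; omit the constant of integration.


Answer: 4*cos(5*z)/25.


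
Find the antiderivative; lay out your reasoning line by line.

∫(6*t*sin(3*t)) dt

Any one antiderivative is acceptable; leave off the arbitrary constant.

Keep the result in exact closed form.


Step 1. Integrate ∫(6*t*sin(3*t)) dt by parts with u = t, dv = (6*sin(3*t)) dt, so v = -2*cos(3*t): now -2*t*cos(3*t) + ∫(2*cos(3*t)) dt.
Step 2. Evaluate the standard form: now -2*t*cos(3*t) + 2*sin(3*t)/3.
Answer: -2*t*cos(3*t) + 2*sin(3*t)/3.


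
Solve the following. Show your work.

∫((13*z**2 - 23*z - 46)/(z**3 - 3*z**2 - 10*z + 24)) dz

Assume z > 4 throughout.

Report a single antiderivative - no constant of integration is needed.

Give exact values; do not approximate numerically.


Step 1. Decompose ∫((13*z**2 - 23*z - 46)/(z**3 - 3*z**2 - 10*z + 24)) dz by partial fractions, (13*z**2 - 23*z - 46)/(z**3 - 3*z**2 - 10*z + 24) = 4/(z + 3) + 4/(z - 2) + 5/(z - 4): now ∫(5/(z - 4)) dz + ∫(4/(z - 2)) dz + ∫(4/(z + 3)) dz.
Step 2. Evaluate the standard form [assuming z > 4]: now 5*log(z - 4) + ∫(4/(z - 2)) dz + ∫(4/(z + 3)) dz.
Step 3. Evaluate the standard form [assuming z > -3]: now 5*log(z - 4) + 4*log(z + 3) + ∫(4/(z - 2)) dz.
Step 4. Evaluate the standard form [assuming z > 2]: now 5*log(z - 4) + 4*log(z - 2) + 4*log(z + 3).
Answer: 5*log(z - 4) + 4*log(z - 2) + 4*log(z + 3).


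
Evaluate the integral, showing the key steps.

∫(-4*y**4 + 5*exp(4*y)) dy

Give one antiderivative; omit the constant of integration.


Step 1. Rewrite: now ∫(-4*y**4) dy + ∫(5*exp(4*y)) dy.
Step 2. Evaluate the standard form: now -4*y**5/5 + ∫(5*exp(4*y)) dy.
Step 3. Evaluate the standard form: now -4*y**5/5 + 5*exp(4*y)/4.
Answer: -4*y**5/5 + 5*exp(4*y)/4.


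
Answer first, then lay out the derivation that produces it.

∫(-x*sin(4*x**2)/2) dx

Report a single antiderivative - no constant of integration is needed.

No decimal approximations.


The answer is cos(4*x**2)/16.
Step 1. Substitute u = x**2, turning ∫(-x*sin(4*x**2)/2) dx into ∫(-sin(4*u)/4) du: now ∫(-sin(4*u)/4) du.
Step 2. Evaluate the standard form: now cos(4*u)/16.
Step 3. Substitute back u = x**2: now cos(4*x**2)/16.
Answer: cos(4*x**2)/16.


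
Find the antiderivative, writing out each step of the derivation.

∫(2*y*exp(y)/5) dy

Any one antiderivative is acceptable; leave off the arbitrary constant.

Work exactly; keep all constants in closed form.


Step 1. Integrate ∫(2*y*exp(y)/5) dy by parts with u = y, dv = (2*exp(y)/5) dy, so v = 2*exp(y)/5: now 2*y*exp(y)/5 + ∫(-2*exp(y)/5) dy.
Step 2. Evaluate the standard form: now 2*y*exp(y)/5 - 2*exp(y)/5.
Answer: 2*y*exp(y)/5 - 2*exp(y)/5.


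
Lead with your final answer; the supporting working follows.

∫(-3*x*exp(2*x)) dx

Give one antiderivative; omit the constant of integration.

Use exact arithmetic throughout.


The answer is -3*x*exp(2*x)/2 + 3*exp(2*x)/4.
Step 1. Integrate ∫(-3*x*exp(2*x)) dx by parts with u = x, dv = (-3*exp(2*x)) dx, so v = -3*exp(2*x)/2: now -3*x*exp(2*x)/2 + ∫(3*exp(2*x)/2) dx.
Step 2. Evaluate the standard form: now -3*x*exp(2*x)/2 + 3*exp(2*x)/4.
Answer: -3*x*exp(2*x)/2 + 3*exp(2*x)/4.


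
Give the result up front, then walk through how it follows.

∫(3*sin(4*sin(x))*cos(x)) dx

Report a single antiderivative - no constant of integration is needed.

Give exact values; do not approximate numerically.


The answer is -3*cos(4*sin(x))/4.
Step 1. Substitute u = sin(x), turning ∫(3*sin(4*sin(x))*cos(x)) dx into ∫(3*sin(4*u)) du: now ∫(3*sin(4*u)) du.
Step 2. Evaluate the standard form: now -3*cos(4*u)/4.
Step 3. Substitute back u = sin(x): now -3*cos(4*sin(x))/4.
Answer: -3*cos(4*sin(x))/4.


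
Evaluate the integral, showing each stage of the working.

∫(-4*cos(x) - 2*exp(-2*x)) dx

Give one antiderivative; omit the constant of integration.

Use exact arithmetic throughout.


Step 1. Rewrite: now ∫(-2*exp(-2*x)) dx + ∫(-4*cos(x)) dx.
Step 2. Evaluate the standard form: now -4*sin(x) + ∫(-2*exp(-2*x)) dx.
Step 3. Evaluate the standard form: now -4*sin(x) + exp(-2*x).
Answer: -4*sin(x) + exp(-2*x).


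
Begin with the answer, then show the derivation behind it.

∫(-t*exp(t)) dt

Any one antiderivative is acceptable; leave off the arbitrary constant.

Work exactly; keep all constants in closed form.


The answer is -t*exp(t) + exp(t).
Step 1. Integrate ∫(-t*exp(t)) dt by parts with u = t, dv = (-exp(t)) dt, so v = -exp(t): now -t*exp(t) + ∫(exp(t)) dt.
Step 2. Evaluate the standard form: now -t*exp(t) + exp(t).
Answer: -t*exp(t) + exp(t).


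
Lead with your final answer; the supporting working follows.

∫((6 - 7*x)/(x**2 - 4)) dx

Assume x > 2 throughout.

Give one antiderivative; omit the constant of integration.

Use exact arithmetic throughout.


The answer is -2*log(x - 2) - 5*log(x + 2).
Step 1. Decompose ∫((6 - 7*x)/(x**2 - 4)) dx by partial fractions, (6 - 7*x)/(x**2 - 4) = -5/(x + 2) - 2/(x - 2): now ∫(-2/(x - 2)) dx + ∫(-5/(x + 2)) dx.
Step 2. Evaluate the standard form [assuming x > 2]: now -2*log(x - 2) + ∫(-5/(x + 2)) dx.
Step 3. Evaluate the standard form [assuming x > -2]: now -2*log(x - 2) - 5*log(x + 2).
Answer: -2*log(x - 2) - 5*log(x + 2).


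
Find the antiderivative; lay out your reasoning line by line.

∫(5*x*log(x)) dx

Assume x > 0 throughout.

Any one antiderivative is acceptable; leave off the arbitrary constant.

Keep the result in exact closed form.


Step 1. Integrate ∫(5*x*log(x)) dx by parts with u = log(x), dv = (5*x) dx, so v = 5*x**2/2 [assuming x > 0]: now 5*x**2*log(x)/2 + ∫(-5*x/2) dx.
Step 2. Evaluate the standard form: now 5*x**2*log(x)/2 - 5*x**2/4.
Answer: 5*x**2*log(x)/2 - 5*x**2/4.


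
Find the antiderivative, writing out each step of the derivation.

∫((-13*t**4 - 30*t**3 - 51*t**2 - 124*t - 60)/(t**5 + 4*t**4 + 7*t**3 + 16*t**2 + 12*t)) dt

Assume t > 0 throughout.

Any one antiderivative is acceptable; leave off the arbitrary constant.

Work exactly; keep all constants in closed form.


Step 1. Decompose ∫((-13*t**4 - 30*t**3 - 51*t**2 - 124*t - 60)/(t**5 + 4*t**4 + 7*t**3 + 16*t**2 + 12*t)) dt by partial fractions, (-13*t**4 - 30*t**3 - 51*t**2 - 124*t - 60)/(t**5 + 4*t**4 + 7*t**3 + 16*t**2 + 12*t) = 4/(t**2 + 4) - 5/(t + 3) - 3/(t + 1) - 5/t: now ∫(-5/t) dt + ∫(-3/(t + 1)) dt + ∫(-5/(t + 3)) dt + ∫(4/(t**2 + 4)) dt.
Step 2. Evaluate the standard form [assuming t > -3]: now -5*log(t + 3) + ∫(-5/t) dt + ∫(-3/(t + 1)) dt + ∫(4/(t**2 + 4)) dt.
Step 3. Evaluate the standard form [assuming t > -1]: now -3*log(t + 1) - 5*log(t + 3) + ∫(-5/t) dt + ∫(4/(t**2 + 4)) dt.
Step 4. Evaluate the standard form [assuming t > 0]: now -5*log(t) - 3*log(t + 1) - 5*log(t + 3) + ∫(4/(t**2 + 4)) dt.
Step 5. Evaluate the standard form: now -5*log(t) - 3*log(t + 1) - 5*log(t + 3) + 2*atan(t/2).
Answer: -5*log(t) - 3*log(t + 1) - 5*log(t + 3) + 2*atan(t/2).


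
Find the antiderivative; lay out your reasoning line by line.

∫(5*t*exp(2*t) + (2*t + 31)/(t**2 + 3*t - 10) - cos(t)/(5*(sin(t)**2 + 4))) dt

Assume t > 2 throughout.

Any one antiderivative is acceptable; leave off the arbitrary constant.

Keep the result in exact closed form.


Step 1. Rewrite: now ∫(5*t*exp(2*t)) dt + ∫((2*t + 31)/(t**2 + 3*t - 10)) dt + ∫(-cos(t)/(5*(sin(t)**2 + 4))) dt.
Step 2. Integrate ∫(5*t*exp(2*t)) dt by parts with u = t, dv = (5*exp(2*t)) dt, so v = 5*exp(2*t)/2: now 5*t*exp(2*t)/2 + ∫((2*t + 31)/(t**2 + 3*t - 10)) dt + ∫(-cos(t)/(5*(sin(t)**2 + 4))) dt + ∫(-5*exp(2*t)/2) dt.
Step 3. Evaluate the standard form: now 5*t*exp(2*t)/2 - 5*exp(2*t)/4 + ∫((2*t + 31)/(t**2 + 3*t - 10)) dt + ∫(-cos(t)/(5*(sin(t)**2 + 4))) dt.
Step 4. Decompose ∫((2*t + 31)/(t**2 + 3*t - 10)) dt by partial fractions, (2*t + 31)/(t**2 + 3*t - 10) = -3/(t + 5) + 5/(t - 2): now 5*t*exp(2*t)/2 - 5*exp(2*t)/4 + ∫(-cos(t)/(5*(sin(t)**2 + 4))) dt + ∫(5/(t - 2)) dt + ∫(-3/(t + 5)) dt.
Step 5. Evaluate the standard form [assuming t > 2]: now 5*t*exp(2*t)/2 - 5*exp(2*t)/4 + 5*log(t - 2) + ∫(-cos(t)/(5*(sin(t)**2 + 4))) dt + ∫(-3/(t + 5)) dt.
Step 6. Evaluate the standard form [assuming t > -5]: now 5*t*exp(2*t)/2 - 5*exp(2*t)/4 + 5*log(t - 2) - 3*log(t + 5) + ∫(-cos(t)/(5*(sin(t)**2 + 4))) dt.
Step 7. Substitute u = sin(t), turning ∫(-cos(t)/(5*(sin(t)**2 + 4))) dt into ∫(-1/(5*(u**2 + 4))) du: now 5*t*exp(2*t)/2 - 5*exp(2*t)/4 + 5*log(t - 2) - 3*log(t + 5) + ∫(-1/(5*(u**2 + 4))) du.
Step 8. Evaluate the standard form: now 5*t*exp(2*t)/2 - 5*exp(2*t)/4 + 5*log(t - 2) - 3*log(t + 5) - atan(u/2)/10.
Step 9. Substitute back u = sin(t): now 5*t*exp(2*t)/2 - 5*exp(2*t)/4 + 5*log(t - 2) - 3*log(t + 5) - atan(sin(t)/2)/10.
Answer: 5*t*exp(2*t)/2 - 5*exp(2*t)/4 + 5*log(t - 2) - 3*log(t + 5) - atan(sin(t)/2)/10.


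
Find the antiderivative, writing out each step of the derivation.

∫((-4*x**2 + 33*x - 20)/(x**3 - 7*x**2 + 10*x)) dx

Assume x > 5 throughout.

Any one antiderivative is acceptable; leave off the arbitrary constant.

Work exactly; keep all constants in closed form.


Step 1. Decompose ∫((-4*x**2 + 33*x - 20)/(x**3 - 7*x**2 + 10*x)) dx by partial fractions, (-4*x**2 + 33*x - 20)/(x**3 - 7*x**2 + 10*x) = -5/(x - 2) + 3/(x - 5) - 2/x: now ∫(-2/x) dx + ∫(3/(x - 5)) dx + ∫(-5/(x - 2)) dx.
Step 2. Evaluate the standard form [assuming x > 2]: now -5*log(x - 2) + ∫(-2/x) dx + ∫(3/(x - 5)) dx.
Step 3. Evaluate the standard form [assuming x > 5]: now 3*log(x - 5) - 5*log(x - 2) + ∫(-2/x) dx.
Step 4. Evaluate the standard form [assuming x > 0]: now -2*log(x) + 3*log(x - 5) - 5*log(x - 2).
Answer: -2*log(x) + 3*log(x - 5) - 5*log(x - 2).


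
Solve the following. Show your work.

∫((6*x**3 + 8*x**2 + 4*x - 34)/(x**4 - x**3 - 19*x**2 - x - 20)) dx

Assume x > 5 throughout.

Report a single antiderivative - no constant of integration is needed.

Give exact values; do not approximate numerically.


Step 1. Decompose ∫((6*x**3 + 8*x**2 + 4*x - 34)/(x**4 - x**3 - 19*x**2 - x - 20)) dx by partial fractions, (6*x**3 + 8*x**2 + 4*x - 34)/(x**4 - x**3 - 19*x**2 - x - 20) = 2/(x**2 + 1) + 2/(x + 4) + 4/(x - 5): now ∫(4/(x - 5)) dx + ∫(2/(x + 4)) dx + ∫(2/(x**2 + 1)) dx.
Step 2. Evaluate the standard form [assuming x > 5]: now 4*log(x - 5) + ∫(2/(x + 4)) dx + ∫(2/(x**2 + 1)) dx.
Step 3. Evaluate the standard form [assuming x > -4]: now 4*log(x - 5) + 2*log(x + 4) + ∫(2/(x**2 + 1)) dx.
Step 4. Evaluate the standard form: now 4*log(x - 5) + 2*log(x + 4) + 2*atan(x).
Answer: 4*log(x - 5) + 2*log(x + 4) + 2*atan(x).


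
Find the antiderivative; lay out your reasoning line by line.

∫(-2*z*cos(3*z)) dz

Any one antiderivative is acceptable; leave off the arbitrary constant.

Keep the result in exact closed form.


Step 1. Integrate ∫(-2*z*cos(3*z)) dz by parts with u = z, dv = (-2*cos(3*z)) dz, so v = -2*sin(3*z)/3: now -2*z*sin(3*z)/3 + ∫(2*sin(3*z)/3) dz.
Step 2. Evaluate the standard form: now -2*z*sin(3*z)/3 - 2*cos(3*z)/9.
Answer: -2*z*sin(3*z)/3 - 2*cos(3*z)/9.


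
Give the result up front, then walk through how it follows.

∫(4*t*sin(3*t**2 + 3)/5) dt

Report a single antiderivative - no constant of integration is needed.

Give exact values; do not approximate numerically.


The answer is -2*cos(3*t**2 + 3)/15.
Step 1. Substitute u = t**2 + 1, turning ∫(4*t*sin(3*t**2 + 3)/5) dt into ∫(2*sin(3*u)/5) du: now ∫(2*sin(3*u)/5) du.
Step 2. Evaluate the standard form: now -2*cos(3*u)/15.
Step 3. Substitute back u = t**2 + 1: now -2*cos(3*t**2 + 3)/15.
Answer: -2*cos(3*t**2 + 3)/15.


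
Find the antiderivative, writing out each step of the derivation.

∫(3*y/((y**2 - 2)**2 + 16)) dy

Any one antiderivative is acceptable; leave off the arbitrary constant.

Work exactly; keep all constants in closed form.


Step 1. Substitute u = y**2 - 2, turning ∫(3*y/((y**2 - 2)**2 + 16)) dy into ∫(3/(2*(u**2 + 16))) du: now ∫(3/(2*(u**2 + 16))) du.
Step 2. Evaluate the standard form: now 3*atan(u/4)/8.
Step 3. Substitute back u = y**2 - 2: now 3*atan(y**2/4 - 1/2)/8.
Answer: 3*atan(y**2/4 - 1/2)/8.


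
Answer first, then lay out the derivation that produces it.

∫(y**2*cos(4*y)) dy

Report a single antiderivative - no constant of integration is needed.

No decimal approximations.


The answer is y**2*sin(4*y)/4 + y*cos(4*y)/8 - sin(4*y)/32.
Step 1. Integrate ∫(y**2*cos(4*y)) dy by parts with u = y**2, dv = (cos(4*y)) dy, so v = sin(4*y)/4: now y**2*sin(4*y)/4 + ∫(-y*sin(4*y)/2) dy.
Step 2. Integrate ∫(-y*sin(4*y)/2) dy by parts with u = y, dv = (-sin(4*y)/2) dy, so v = cos(4*y)/8: now y**2*sin(4*y)/4 + y*cos(4*y)/8 + ∫(-cos(4*y)/8) dy.
Step 3. Evaluate the standard form: now y**2*sin(4*y)/4 + y*cos(4*y)/8 - sin(4*y)/32.
Answer: y**2*sin(4*y)/4 + y*cos(4*y)/8 - sin(4*y)/32.


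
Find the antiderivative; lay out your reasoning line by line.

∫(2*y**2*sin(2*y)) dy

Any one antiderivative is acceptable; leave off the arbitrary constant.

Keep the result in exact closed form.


Step 1. Integrate ∫(2*y**2*sin(2*y)) dy by parts with u = y**2, dv = (2*sin(2*y)) dy, so v = -cos(2*y): now -y**2*cos(2*y) + ∫(2*y*cos(2*y)) dy.
Step 2. Integrate ∫(2*y*cos(2*y)) dy by parts with u = y, dv = (2*cos(2*y)) dy, so v = sin(2*y): now -y**2*cos(2*y) + y*sin(2*y) + ∫(-sin(2*y)) dy.
Step 3. Evaluate the standard form: now -y**2*cos(2*y) + y*sin(2*y) + cos(2*y)/2.
Answer: -y**2*cos(2*y) + y*sin(2*y) + cos(2*y)/2.


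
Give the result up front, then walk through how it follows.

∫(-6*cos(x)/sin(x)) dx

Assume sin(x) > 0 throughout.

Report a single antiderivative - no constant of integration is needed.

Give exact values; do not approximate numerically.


The answer is -6*log(sin(x)).
Step 1. Substitute u = sin(x), turning ∫(-6*cos(x)/sin(x)) dx into ∫(-6/u) du: now ∫(-6/u) du.
Step 2. Evaluate the standard form [assuming u > 0]: now -6*log(u).
Step 3. Substitute back u = sin(x): now -6*log(sin(x)).
Answer: -6*log(sin(x)).


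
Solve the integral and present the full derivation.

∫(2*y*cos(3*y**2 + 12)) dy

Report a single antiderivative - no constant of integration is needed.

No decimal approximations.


Step 1. Substitute u = y**2 + 4, turning ∫(2*y*cos(3*y**2 + 12)) dy into ∫(cos(3*u)) du: now ∫(cos(3*u)) du.
Step 2. Evaluate the standard form: now sin(3*u)/3.
Step 3. Substitute back u = y**2 + 4: now sin(3*y**2 + 12)/3.
Answer: sin(3*y**2 + 12)/3.


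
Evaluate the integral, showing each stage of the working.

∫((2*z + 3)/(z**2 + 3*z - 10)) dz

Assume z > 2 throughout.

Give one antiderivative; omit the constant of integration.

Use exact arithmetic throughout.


Step 1. Decompose ∫((2*z + 3)/(z**2 + 3*z - 10)) dz by partial fractions, (2*z + 3)/(z**2 + 3*z - 10) = 1/(z + 5) + 1/(z - 2): now ∫(1/(z - 2)) dz + ∫(1/(z + 5)) dz.
Step 2. Evaluate the standard form [assuming z > -5]: now log(z + 5) + ∫(1/(z - 2)) dz.
Step 3. Evaluate the standard form [assuming z > 2]: now log(z - 2) + log(z + 5).
Answer: log(z - 2) + log(z + 5).


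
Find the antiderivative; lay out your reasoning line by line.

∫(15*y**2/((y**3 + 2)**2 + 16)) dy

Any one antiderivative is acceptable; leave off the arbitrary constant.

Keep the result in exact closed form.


Step 1. Substitute u = y**3 + 2, turning ∫(15*y**2/((y**3 + 2)**2 + 16)) dy into ∫(5/(u**2 + 16)) du: now ∫(5/(u**2 + 16)) du.
Step 2. Evaluate the standard form: now 5*atan(u/4)/4.
Step 3. Substitute back u = y**3 + 2: now 5*atan(y**3/4 + 1/2)/4.
Answer: 5*atan(y**3/4 + 1/2)/4.


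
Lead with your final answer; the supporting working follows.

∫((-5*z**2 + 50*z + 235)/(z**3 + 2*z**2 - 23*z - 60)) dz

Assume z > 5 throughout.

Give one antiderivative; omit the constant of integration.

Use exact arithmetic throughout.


The answer is 5*log(z - 5) - 5*log(z + 3) - 5*log(z + 4).
Step 1. Decompose ∫((-5*z**2 + 50*z + 235)/(z**3 + 2*z**2 - 23*z - 60)) dz by partial fractions, (-5*z**2 + 50*z + 235)/(z**3 + 2*z**2 - 23*z - 60) = -5/(z + 4) - 5/(z + 3) + 5/(z - 5): now ∫(5/(z - 5)) dz + ∫(-5/(z + 3)) dz + ∫(-5/(z + 4)) dz.
Step 2. Evaluate the standard form [assuming z > -3]: now -5*log(z + 3) + ∫(5/(z - 5)) dz + ∫(-5/(z + 4)) dz.
Step 3. Evaluate the standard form [assuming z > 5]: now 5*log(z - 5) - 5*log(z + 3) + ∫(-5/(z + 4)) dz.
Step 4. Evaluate the standard form [assuming z > -4]: now 5*log(z - 5) - 5*log(z + 3) - 5*log(z + 4).
Answer: 5*log(z - 5) - 5*log(z + 3) - 5*log(z + 4).


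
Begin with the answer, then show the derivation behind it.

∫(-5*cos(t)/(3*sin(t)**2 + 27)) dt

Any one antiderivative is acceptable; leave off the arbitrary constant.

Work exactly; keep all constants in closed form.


The answer is -5*atan(sin(t)/3)/9.
Step 1. Substitute u = sin(t), turning ∫(-5*cos(t)/(3*sin(t)**2 + 27)) dt into ∫(-5/(3*(u**2 + 9))) du: now ∫(-5/(3*(u**2 + 9))) du.
Step 2. Evaluate the standard form: now -5*atan(u/3)/9.
Step 3. Substitute back u = sin(t): now -5*atan(sin(t)/3)/9.
Answer: -5*atan(sin(t)/3)/9.


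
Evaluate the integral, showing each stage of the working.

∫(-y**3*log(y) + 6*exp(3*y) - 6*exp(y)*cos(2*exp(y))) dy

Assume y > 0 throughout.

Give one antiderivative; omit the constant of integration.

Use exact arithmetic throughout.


Step 1. Rewrite: now ∫(-y**3*log(y)) dy + ∫(-6*exp(y)*cos(2*exp(y))) dy + ∫(6*exp(3*y)) dy.
Step 2. Substitute u = exp(y), turning ∫(-6*exp(y)*cos(2*exp(y))) dy into ∫(-6*cos(2*u)) du: now ∫(-y**3*log(y)) dy + ∫(6*exp(3*y)) dy + ∫(-6*cos(2*u)) du.
Step 3. Evaluate the standard form: now -3*sin(2*u) + ∫(-y**3*log(y)) dy + ∫(6*exp(3*y)) dy.
Step 4. Substitute back u = exp(y): now -3*sin(2*exp(y)) + ∫(-y**3*log(y)) dy + ∫(6*exp(3*y)) dy.
Step 5. Integrate ∫(-y**3*log(y)) dy by parts with u = log(y), dv = (-y**3) dy, so v = -y**4/4 [assuming y > 0]: now -y**4*log(y)/4 - 3*sin(2*exp(y)) + ∫(y**3/4) dy + ∫(6*exp(3*y)) dy.
Step 6. Evaluate the standard form: now -y**4*log(y)/4 + y**4/16 - 3*sin(2*exp(y)) + ∫(6*exp(3*y)) dy.
Step 7. Evaluate the standard form: now -y**4*log(y)/4 + y**4/16 + 2*exp(3*y) - 3*sin(2*exp(y)).
Answer: -y**4*log(y)/4 + y**4/16 + 2*exp(3*y) - 3*sin(2*exp(y)).


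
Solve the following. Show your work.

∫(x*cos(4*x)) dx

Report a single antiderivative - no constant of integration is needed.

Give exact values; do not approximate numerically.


Step 1. Integrate ∫(x*cos(4*x)) dx by parts with u = x, dv = (cos(4*x)) dx, so v = sin(4*x)/4: now x*sin(4*x)/4 + ∫(-sin(4*x)/4) dx.
Step 2. Evaluate the standard form: now x*sin(4*x)/4 + cos(4*x)/16.
Answer: x*sin(4*x)/4 + cos(4*x)/16.


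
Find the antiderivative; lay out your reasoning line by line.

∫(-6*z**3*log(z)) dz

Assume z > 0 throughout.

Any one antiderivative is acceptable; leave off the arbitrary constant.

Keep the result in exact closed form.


Step 1. Integrate ∫(-6*z**3*log(z)) dz by parts with u = log(z), dv = (-6*z**3) dz, so v = -3*z**4/2 [assuming z > 0]: now -3*z**4*log(z)/2 + ∫(3*z**3/2) dz.
Step 2. Evaluate the standard form: now -3*z**4*log(z)/2 + 3*z**4/8.
Answer: -3*z**4*log(z)/2 + 3*z**4/8.


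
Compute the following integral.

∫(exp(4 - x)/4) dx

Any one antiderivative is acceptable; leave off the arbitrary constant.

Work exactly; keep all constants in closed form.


Answer: -exp(4 - x)/4.


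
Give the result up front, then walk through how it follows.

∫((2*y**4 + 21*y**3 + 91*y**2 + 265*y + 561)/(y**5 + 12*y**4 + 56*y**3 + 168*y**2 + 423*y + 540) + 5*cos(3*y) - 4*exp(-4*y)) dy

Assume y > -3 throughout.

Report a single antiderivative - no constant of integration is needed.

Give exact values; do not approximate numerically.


The answer is 5*log(y + 3) - 5*log(y + 4) + 2*log(y + 5) + 5*sin(3*y)/3 + 2*atan(y/3)/3 + exp(-4*y).
Step 1. Rewrite: now ∫((2*y**4 + 21*y**3 + 91*y**2 + 265*y + 561)/(y**5 + 12*y**4 + 56*y**3 + 168*y**2 + 423*y + 540)) dy + ∫(-4*exp(-4*y)) dy + ∫(5*cos(3*y)) dy.
Step 2. Decompose ∫((2*y**4 + 21*y**3 + 91*y**2 + 265*y + 561)/(y**5 + 12*y**4 + 56*y**3 + 168*y**2 + 423*y + 540)) dy by partial fractions, (2*y**4 + 21*y**3 + 91*y**2 + 265*y + 561)/(y**5 + 12*y**4 + 56*y**3 + 168*y**2 + 423*y + 540) = 2/(y**2 + 9) + 2/(y + 5) - 5/(y + 4) + 5/(y + 3): now ∫(5/(y + 3)) dy + ∫(-5/(y + 4)) dy + ∫(2/(y + 5)) dy + ∫(2/(y**2 + 9)) dy + ∫(-4*exp(-4*y)) dy + ∫(5*cos(3*y)) dy.
Step 3. Evaluate the standard form [assuming y > -4]: now -5*log(y + 4) + ∫(5/(y + 3)) dy + ∫(2/(y + 5)) dy + ∫(2/(y**2 + 9)) dy + ∫(-4*exp(-4*y)) dy + ∫(5*cos(3*y)) dy.
Step 4. Evaluate the standard form [assuming y > -5]: now -5*log(y + 4) + 2*log(y + 5) + ∫(5/(y + 3)) dy + ∫(2/(y**2 + 9)) dy + ∫(-4*exp(-4*y)) dy + ∫(5*cos(3*y)) dy.
Step 5. Evaluate the standard form [assuming y > -3]: now 5*log(y + 3) - 5*log(y + 4) + 2*log(y + 5) + ∫(2/(y**2 + 9)) dy + ∫(-4*exp(-4*y)) dy + ∫(5*cos(3*y)) dy.
Step 6. Evaluate the standard form: now 5*log(y + 3) - 5*log(y + 4) + 2*log(y + 5) + 2*atan(y/3)/3 + ∫(-4*exp(-4*y)) dy + ∫(5*cos(3*y)) dy.
Step 7. Evaluate the standard form: now 5*log(y + 3) - 5*log(y + 4) + 2*log(y + 5) + 2*atan(y/3)/3 + ∫(5*cos(3*y)) dy + exp(-4*y).
Step 8. Evaluate the standard form: now 5*log(y + 3) - 5*log(y + 4) + 2*log(y + 5) + 5*sin(3*y)/3 + 2*atan(y/3)/3 + exp(-4*y).
Answer: 5*log(y + 3) - 5*log(y + 4) + 2*log(y + 5) + 5*sin(3*y)/3 + 2*atan(y/3)/3 + exp(-4*y).


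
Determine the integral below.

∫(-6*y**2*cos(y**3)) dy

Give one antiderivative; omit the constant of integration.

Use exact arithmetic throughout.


Answer: -2*sin(y**3).


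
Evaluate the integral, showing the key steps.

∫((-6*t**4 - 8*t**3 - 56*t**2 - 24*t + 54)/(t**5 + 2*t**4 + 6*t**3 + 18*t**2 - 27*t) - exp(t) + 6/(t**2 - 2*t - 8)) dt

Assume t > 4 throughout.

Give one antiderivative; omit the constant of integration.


Step 1. Rewrite: now ∫((-6*t**4 - 8*t**3 - 56*t**2 - 24*t + 54)/(t**5 + 2*t**4 + 6*t**3 + 18*t**2 - 27*t)) dt + ∫(6/(t**2 - 2*t - 8)) dt + ∫(-exp(t)) dt.
Step 2. Evaluate the standard form: now -exp(t) + ∫((-6*t**4 - 8*t**3 - 56*t**2 - 24*t + 54)/(t**5 + 2*t**4 + 6*t**3 + 18*t**2 - 27*t)) dt + ∫(6/(t**2 - 2*t - 8)) dt.
Step 3. Decompose ∫(6/(t**2 - 2*t - 8)) dt by partial fractions, 6/(t**2 - 2*t - 8) = -1/(t + 2) + 1/(t - 4): now -exp(t) + ∫((-6*t**4 - 8*t**3 - 56*t**2 - 24*t + 54)/(t**5 + 2*t**4 + 6*t**3 + 18*t**2 - 27*t)) dt + ∫(1/(t - 4)) dt + ∫(-1/(t + 2)) dt.
Step 4. Evaluate the standard form [assuming t > -2]: now -exp(t) - log(t + 2) + ∫((-6*t**4 - 8*t**3 - 56*t**2 - 24*t + 54)/(t**5 + 2*t**4 + 6*t**3 + 18*t**2 - 27*t)) dt + ∫(1/(t - 4)) dt.
Step 5. Evaluate the standard form [assuming t > 4]: now -exp(t) + log(t - 4) - log(t + 2) + ∫((-6*t**4 - 8*t**3 - 56*t**2 - 24*t + 54)/(t**5 + 2*t**4 + 6*t**3 + 18*t**2 - 27*t)) dt.
Step 6. Decompose ∫((-6*t**4 - 8*t**3 - 56*t**2 - 24*t + 54)/(t**5 + 2*t**4 + 6*t**3 + 18*t**2 - 27*t)) dt by partial fractions, (-6*t**4 - 8*t**3 - 56*t**2 - 24*t + 54)/(t**5 + 2*t**4 + 6*t**3 + 18*t**2 - 27*t) = -4/(t**2 + 9) - 3/(t + 3) - 1/(t - 1) - 2/t: now -exp(t) + log(t - 4) - log(t + 2) + ∫(-2/t) dt + ∫(-1/(t - 1)) dt + ∫(-3/(t + 3)) dt + ∫(-4/(t**2 + 9)) dt.
Step 7. Evaluate the standard form [assuming t > 0]: now -exp(t) - 2*log(t) + log(t - 4) - log(t + 2) + ∫(-1/(t - 1)) dt + ∫(-3/(t + 3)) dt + ∫(-4/(t**2 + 9)) dt.
Step 8. Evaluate the standard form [assuming t > -3]: now -exp(t) - 2*log(t) + log(t - 4) - log(t + 2) - 3*log(t + 3) + ∫(-1/(t - 1)) dt + ∫(-4/(t**2 + 9)) dt.
Step 9. Evaluate the standard form [assuming t > 1]: now -exp(t) - 2*log(t) + log(t - 4) - log(t - 1) - log(t + 2) - 3*log(t + 3) + ∫(-4/(t**2 + 9)) dt.
Step 10. Evaluate the standard form: now -exp(t) - 2*log(t) + log(t - 4) - log(t - 1) - log(t + 2) - 3*log(t + 3) - 4*atan(t/3)/3.
Answer: -exp(t) - 2*log(t) + log(t - 4) - log(t - 1) - log(t + 2) - 3*log(t + 3) - 4*atan(t/3)/3.


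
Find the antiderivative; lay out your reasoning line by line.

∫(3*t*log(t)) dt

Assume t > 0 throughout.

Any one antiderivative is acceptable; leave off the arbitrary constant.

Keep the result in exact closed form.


Step 1. Integrate ∫(3*t*log(t)) dt by parts with u = log(t), dv = (3*t) dt, so v = 3*t**2/2 [assuming t > 0]: now 3*t**2*log(t)/2 + ∫(-3*t/2) dt.
Step 2. Evaluate the standard form: now 3*t**2*log(t)/2 - 3*t**2/4.
Answer: 3*t**2*log(t)/2 - 3*t**2/4.


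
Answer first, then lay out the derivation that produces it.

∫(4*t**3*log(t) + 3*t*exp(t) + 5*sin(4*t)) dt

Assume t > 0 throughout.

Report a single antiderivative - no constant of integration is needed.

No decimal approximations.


The answer is t**4*log(t) - t**4/4 + 3*t*exp(t) - 3*exp(t) - 5*cos(4*t)/4.
Step 1. Rewrite: now ∫(3*t*exp(t)) dt + ∫(4*t**3*log(t)) dt + ∫(5*sin(4*t)) dt.
Step 2. Evaluate the standard form: now -5*cos(4*t)/4 + ∫(3*t*exp(t)) dt + ∫(4*t**3*log(t)) dt.
Step 3. Integrate ∫(3*t*exp(t)) dt by parts with u = t, dv = (3*exp(t)) dt, so v = 3*exp(t): now 3*t*exp(t) - 5*cos(4*t)/4 + ∫(4*t**3*log(t)) dt + ∫(-3*exp(t)) dt.
Step 4. Evaluate the standard form: now 3*t*exp(t) - 3*exp(t) - 5*cos(4*t)/4 + ∫(4*t**3*log(t)) dt.
Step 5. Integrate ∫(4*t**3*log(t)) dt by parts with u = log(t), dv = (4*t**3) dt, so v = t**4 [assuming t > 0]: now t**4*log(t) + 3*t*exp(t) - 3*exp(t) - 5*cos(4*t)/4 + ∫(-t**3) dt.
Step 6. Evaluate the standard form: now t**4*log(t) - t**4/4 + 3*t*exp(t) - 3*exp(t) - 5*cos(4*t)/4.
Answer: t**4*log(t) - t**4/4 + 3*t*exp(t) - 3*exp(t) - 5*cos(4*t)/4.


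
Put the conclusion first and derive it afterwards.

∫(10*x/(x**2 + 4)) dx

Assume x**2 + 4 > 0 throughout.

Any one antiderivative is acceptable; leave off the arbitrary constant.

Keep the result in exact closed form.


The answer is 5*log(x**2 + 4).
Step 1. Substitute u = x**2 + 4, turning ∫(10*x/(x**2 + 4)) dx into ∫(5/u) du: now ∫(5/u) du.
Step 2. Evaluate the standard form [assuming u > 0]: now 5*log(u).
Step 3. Substitute back u = x**2 + 4: now 5*log(x**2 + 4).
Answer: 5*log(x**2 + 4).


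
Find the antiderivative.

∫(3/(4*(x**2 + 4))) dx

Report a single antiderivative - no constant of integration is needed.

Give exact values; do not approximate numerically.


Answer: 3*atan(x/2)/8.


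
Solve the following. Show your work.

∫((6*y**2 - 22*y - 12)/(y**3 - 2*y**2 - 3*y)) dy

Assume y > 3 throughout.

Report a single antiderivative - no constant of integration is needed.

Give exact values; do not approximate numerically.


Step 1. Decompose ∫((6*y**2 - 22*y - 12)/(y**3 - 2*y**2 - 3*y)) dy by partial fractions, (6*y**2 - 22*y - 12)/(y**3 - 2*y**2 - 3*y) = 4/(y + 1) - 2/(y - 3) + 4/y: now ∫(4/y) dy + ∫(-2/(y - 3)) dy + ∫(4/(y + 1)) dy.
Step 2. Evaluate the standard form [assuming y > 0]: now 4*log(y) + ∫(-2/(y - 3)) dy + ∫(4/(y + 1)) dy.
Step 3. Evaluate the standard form [assuming y > -1]: now 4*log(y) + 4*log(y + 1) + ∫(-2/(y - 3)) dy.
Step 4. Evaluate the standard form [assuming y > 3]: now 4*log(y) - 2*log(y - 3) + 4*log(y + 1).
Answer: 4*log(y) - 2*log(y - 3) + 4*log(y + 1).


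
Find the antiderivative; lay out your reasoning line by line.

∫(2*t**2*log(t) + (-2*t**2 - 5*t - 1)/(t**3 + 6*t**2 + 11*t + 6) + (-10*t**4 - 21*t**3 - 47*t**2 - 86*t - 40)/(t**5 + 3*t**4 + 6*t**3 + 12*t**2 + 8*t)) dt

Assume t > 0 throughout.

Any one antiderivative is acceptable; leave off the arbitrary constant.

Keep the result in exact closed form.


Step 1. Rewrite: now ∫(2*t**2*log(t)) dt + ∫((-2*t**2 - 5*t - 1)/(t**3 + 6*t**2 + 11*t + 6)) dt + ∫((-10*t**4 - 21*t**3 - 47*t**2 - 86*t - 40)/(t**5 + 3*t**4 + 6*t**3 + 12*t**2 + 8*t)) dt.
Step 2. Decompose ∫((-10*t**4 - 21*t**3 - 47*t**2 - 86*t - 40)/(t**5 + 3*t**4 + 6*t**3 + 12*t**2 + 8*t)) dt by partial fractions, (-10*t**4 - 21*t**3 - 47*t**2 - 86*t - 40)/(t**5 + 3*t**4 + 6*t**3 + 12*t**2 + 8*t) = 1/(t**2 + 4) - 3/(t + 2) - 2/(t + 1) - 5/t: now ∫(-5/t) dt + ∫(2*t**2*log(t)) dt + ∫((-2*t**2 - 5*t - 1)/(t**3 + 6*t**2 + 11*t + 6)) dt + ∫(-2/(t + 1)) dt + ∫(-3/(t + 2)) dt + ∫(1/(t**2 + 4)) dt.
Step 3. Evaluate the standard form [assuming t > -1]: now -2*log(t + 1) + ∫(-5/t) dt + ∫(2*t**2*log(t)) dt + ∫((-2*t**2 - 5*t - 1)/(t**3 + 6*t**2 + 11*t + 6)) dt + ∫(-3/(t + 2)) dt + ∫(1/(t**2 + 4)) dt.
Step 4. Evaluate the standard form [assuming t > -2]: now -2*log(t + 1) - 3*log(t + 2) + ∫(-5/t) dt + ∫(2*t**2*log(t)) dt + ∫((-2*t**2 - 5*t - 1)/(t**3 + 6*t**2 + 11*t + 6)) dt + ∫(1/(t**2 + 4)) dt.
Step 5. Evaluate the standard form [assuming t > 0]: now -5*log(t) - 2*log(t + 1) - 3*log(t + 2) + ∫(2*t**2*log(t)) dt + ∫((-2*t**2 - 5*t - 1)/(t**3 + 6*t**2 + 11*t + 6)) dt + ∫(1/(t**2 + 4)) dt.
Step 6. Evaluate the standard form: now -5*log(t) - 2*log(t + 1) - 3*log(t + 2) + atan(t/2)/2 + ∫(2*t**2*log(t)) dt + ∫((-2*t**2 - 5*t - 1)/(t**3 + 6*t**2 + 11*t + 6)) dt.
Step 7. Integrate ∫(2*t**2*log(t)) dt by parts with u = log(t), dv = (2*t**2) dt, so v = 2*t**3/3 [assuming t > 0]: now 2*t**3*log(t)/3 - 5*log(t) - 2*log(t + 1) - 3*log(t + 2) + atan(t/2)/2 + ∫(-2*t**2/3) dt + ∫((-2*t**2 - 5*t - 1)/(t**3 + 6*t**2 + 11*t + 6)) dt.
Step 8. Evaluate the standard form: now 2*t**3*log(t)/3 - 2*t**3/9 - 5*log(t) - 2*log(t + 1) - 3*log(t + 2) + atan(t/2)/2 + ∫((-2*t**2 - 5*t - 1)/(t**3 + 6*t**2 + 11*t + 6)) dt.
Step 9. Decompose ∫((-2*t**2 - 5*t - 1)/(t**3 + 6*t**2 + 11*t + 6)) dt by partial fractions, (-2*t**2 - 5*t - 1)/(t**3 + 6*t**2 + 11*t + 6) = -2/(t + 3) - 1/(t + 2) + 1/(t + 1): now 2*t**3*log(t)/3 - 2*t**3/9 - 5*log(t) - 2*log(t + 1) - 3*log(t + 2) + atan(t/2)/2 + ∫(1/(t + 1)) dt + ∫(-1/(t + 2)) dt + ∫(-2/(t + 3)) dt.
Step 10. Evaluate the standard form [assuming t > -2]: now 2*t**3*log(t)/3 - 2*t**3/9 - 5*log(t) - 2*log(t + 1) - 4*log(t + 2) + atan(t/2)/2 + ∫(1/(t + 1)) dt + ∫(-2/(t + 3)) dt.
Step 11. Evaluate the standard form [assuming t > -3]: now 2*t**3*log(t)/3 - 2*t**3/9 - 5*log(t) - 2*log(t + 1) - 4*log(t + 2) - 2*log(t + 3) + atan(t/2)/2 + ∫(1/(t + 1)) dt.
Step 12. Evaluate the standard form [assuming t > -1]: now 2*t**3*log(t)/3 - 2*t**3/9 - 5*log(t) - log(t + 1) - 4*log(t + 2) - 2*log(t + 3) + atan(t/2)/2.
Answer: 2*t**3*log(t)/3 - 2*t**3/9 - 5*log(t) - log(t + 1) - 4*log(t + 2) - 2*log(t + 3) + atan(t/2)/2.


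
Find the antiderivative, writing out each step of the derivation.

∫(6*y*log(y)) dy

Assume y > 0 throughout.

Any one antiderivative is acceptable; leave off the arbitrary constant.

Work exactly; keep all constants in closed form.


Step 1. Integrate ∫(6*y*log(y)) dy by parts with u = log(y), dv = (6*y) dy, so v = 3*y**2 [assuming y > 0]: now 3*y**2*log(y) + ∫(-3*y) dy.
Step 2. Evaluate the standard form: now 3*y**2*log(y) - 3*y**2/2.
Answer: 3*y**2*log(y) - 3*y**2/2.


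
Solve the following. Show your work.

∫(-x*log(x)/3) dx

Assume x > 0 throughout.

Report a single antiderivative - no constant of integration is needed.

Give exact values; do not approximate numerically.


Step 1. Integrate ∫(-x*log(x)/3) dx by parts with u = log(x), dv = (-x/3) dx, so v = -x**2/6 [assuming x > 0]: now -x**2*log(x)/6 + ∫(x/6) dx.
Step 2. Evaluate the standard form: now -x**2*log(x)/6 + x**2/12.
Answer: -x**2*log(x)/6 + x**2/12.


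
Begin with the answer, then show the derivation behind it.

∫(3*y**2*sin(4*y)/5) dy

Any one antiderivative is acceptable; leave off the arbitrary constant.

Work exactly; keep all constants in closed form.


The answer is -3*y**2*cos(4*y)/20 + 3*y*sin(4*y)/40 + 3*cos(4*y)/160.
Step 1. Integrate ∫(3*y**2*sin(4*y)/5) dy by parts with u = y**2, dv = (3*sin(4*y)/5) dy, so v = -3*cos(4*y)/20: now -3*y**2*cos(4*y)/20 + ∫(3*y*cos(4*y)/10) dy.
Step 2. Integrate ∫(3*y*cos(4*y)/10) dy by parts with u = y, dv = (3*cos(4*y)/10) dy, so v = 3*sin(4*y)/40: now -3*y**2*cos(4*y)/20 + 3*y*sin(4*y)/40 + ∫(-3*sin(4*y)/40) dy.
Step 3. Evaluate the standard form: now -3*y**2*cos(4*y)/20 + 3*y*sin(4*y)/40 + 3*cos(4*y)/160.
Answer: -3*y**2*cos(4*y)/20 + 3*y*sin(4*y)/40 + 3*cos(4*y)/160.


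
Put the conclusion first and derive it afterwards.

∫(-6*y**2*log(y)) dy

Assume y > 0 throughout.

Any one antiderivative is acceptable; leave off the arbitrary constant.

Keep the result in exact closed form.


The answer is -2*y**3*log(y) + 2*y**3/3.
Step 1. Integrate ∫(-6*y**2*log(y)) dy by parts with u = log(y), dv = (-6*y**2) dy, so v = -2*y**3 [assuming y > 0]: now -2*y**3*log(y) + ∫(2*y**2) dy.
Step 2. Evaluate the standard form: now -2*y**3*log(y) + 2*y**3/3.
Answer: -2*y**3*log(y) + 2*y**3/3.


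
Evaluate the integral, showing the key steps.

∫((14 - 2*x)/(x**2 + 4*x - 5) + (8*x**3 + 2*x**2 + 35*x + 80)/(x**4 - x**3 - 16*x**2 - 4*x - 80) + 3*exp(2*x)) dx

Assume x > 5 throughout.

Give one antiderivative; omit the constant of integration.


Step 1. Rewrite: now ∫((14 - 2*x)/(x**2 + 4*x - 5)) dx + ∫((8*x**3 + 2*x**2 + 35*x + 80)/(x**4 - x**3 - 16*x**2 - 4*x - 80)) dx + ∫(3*exp(2*x)) dx.
Step 2. Decompose ∫((8*x**3 + 2*x**2 + 35*x + 80)/(x**4 - x**3 - 16*x**2 - 4*x - 80)) dx by partial fractions, (8*x**3 + 2*x**2 + 35*x + 80)/(x**4 - x**3 - 16*x**2 - 4*x - 80) = -3/(x**2 + 4) + 3/(x + 4) + 5/(x - 5): now ∫((14 - 2*x)/(x**2 + 4*x - 5)) dx + ∫(5/(x - 5)) dx + ∫(3/(x + 4)) dx + ∫(-3/(x**2 + 4)) dx + ∫(3*exp(2*x)) dx.
Step 3. Evaluate the standard form [assuming x > 5]: now 5*log(x - 5) + ∫((14 - 2*x)/(x**2 + 4*x - 5)) dx + ∫(3/(x + 4)) dx + ∫(-3/(x**2 + 4)) dx + ∫(3*exp(2*x)) dx.
Step 4. Evaluate the standard form [assuming x > -4]: now 5*log(x - 5) + 3*log(x + 4) + ∫((14 - 2*x)/(x**2 + 4*x - 5)) dx + ∫(-3/(x**2 + 4)) dx + ∫(3*exp(2*x)) dx.
Step 5. Evaluate the standard form: now 5*log(x - 5) + 3*log(x + 4) - 3*atan(x/2)/2 + ∫((14 - 2*x)/(x**2 + 4*x - 5)) dx + ∫(3*exp(2*x)) dx.
Step 6. Decompose ∫((14 - 2*x)/(x**2 + 4*x - 5)) dx by partial fractions, (14 - 2*x)/(x**2 + 4*x - 5) = -4/(x + 5) + 2/(x - 1): now 5*log(x - 5) + 3*log(x + 4) - 3*atan(x/2)/2 + ∫(2/(x - 1)) dx + ∫(-4/(x + 5)) dx + ∫(3*exp(2*x)) dx.
Step 7. Evaluate the standard form [assuming x > -5]: now 5*log(x - 5) + 3*log(x + 4) - 4*log(x + 5) - 3*atan(x/2)/2 + ∫(2/(x - 1)) dx + ∫(3*exp(2*x)) dx.
Step 8. Evaluate the standard form [assuming x > 1]: now 5*log(x - 5) + 2*log(x - 1) + 3*log(x + 4) - 4*log(x + 5) - 3*atan(x/2)/2 + ∫(3*exp(2*x)) dx.
Step 9. Evaluate the standard form: now 3*exp(2*x)/2 + 5*log(x - 5) + 2*log(x - 1) + 3*log(x + 4) - 4*log(x + 5) - 3*atan(x/2)/2.
Answer: 3*exp(2*x)/2 + 5*log(x - 5) + 2*log(x - 1) + 3*log(x + 4) - 4*log(x + 5) - 3*atan(x/2)/2.


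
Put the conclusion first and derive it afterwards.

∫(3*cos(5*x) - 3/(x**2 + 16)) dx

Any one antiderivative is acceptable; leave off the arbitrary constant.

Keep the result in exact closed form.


The answer is 3*sin(5*x)/5 - 3*atan(x/4)/4.
Step 1. Rewrite: now ∫(-3/(x**2 + 16)) dx + ∫(3*cos(5*x)) dx.
Step 2. Evaluate the standard form: now -3*atan(x/4)/4 + ∫(3*cos(5*x)) dx.
Step 3. Evaluate the standard form: now 3*sin(5*x)/5 - 3*atan(x/4)/4.
Answer: 3*sin(5*x)/5 - 3*atan(x/4)/4.


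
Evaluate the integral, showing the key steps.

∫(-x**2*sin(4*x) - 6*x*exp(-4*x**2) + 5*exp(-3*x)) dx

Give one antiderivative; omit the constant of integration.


Step 1. Rewrite: now ∫(-6*x*exp(-4*x**2)) dx + ∫(-x**2*sin(4*x)) dx + ∫(5*exp(-3*x)) dx.
Step 2. Evaluate the standard form: now ∫(-6*x*exp(-4*x**2)) dx + ∫(-x**2*sin(4*x)) dx - 5*exp(-3*x)/3.
Step 3. Integrate ∫(-x**2*sin(4*x)) dx by parts with u = x**2, dv = (-sin(4*x)) dx, so v = cos(4*x)/4: now x**2*cos(4*x)/4 + ∫(-6*x*exp(-4*x**2)) dx + ∫(-x*cos(4*x)/2) dx - 5*exp(-3*x)/3.
Step 4. Integrate ∫(-x*cos(4*x)/2) dx by parts with u = x, dv = (-cos(4*x)/2) dx, so v = -sin(4*x)/8: now x**2*cos(4*x)/4 - x*sin(4*x)/8 + ∫(-6*x*exp(-4*x**2)) dx + ∫(sin(4*x)/8) dx - 5*exp(-3*x)/3.
Step 5. Evaluate the standard form: now x**2*cos(4*x)/4 - x*sin(4*x)/8 - cos(4*x)/32 + ∫(-6*x*exp(-4*x**2)) dx - 5*exp(-3*x)/3.
Step 6. Substitute u = x**2, turning ∫(-6*x*exp(-4*x**2)) dx into ∫(-3*exp(-4*u)) du: now x**2*cos(4*x)/4 - x*sin(4*x)/8 - cos(4*x)/32 + ∫(-3*exp(-4*u)) du - 5*exp(-3*x)/3.
Step 7. Evaluate the standard form: now x**2*cos(4*x)/4 - x*sin(4*x)/8 - cos(4*x)/32 - 5*exp(-3*x)/3 + 3*exp(-4*u)/4.
Step 8. Substitute back u = x**2: now x**2*cos(4*x)/4 - x*sin(4*x)/8 - cos(4*x)/32 + 3*exp(-4*x**2)/4 - 5*exp(-3*x)/3.
Answer: x**2*cos(4*x)/4 - x*sin(4*x)/8 - cos(4*x)/32 + 3*exp(-4*x**2)/4 - 5*exp(-3*x)/3.


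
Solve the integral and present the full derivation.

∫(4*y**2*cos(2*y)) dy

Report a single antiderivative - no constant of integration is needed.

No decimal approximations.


Step 1. Integrate ∫(4*y**2*cos(2*y)) dy by parts with u = y**2, dv = (4*cos(2*y)) dy, so v = 2*sin(2*y): now 2*y**2*sin(2*y) + ∫(-4*y*sin(2*y)) dy.
Step 2. Integrate ∫(-4*y*sin(2*y)) dy by parts with u = y, dv = (-4*sin(2*y)) dy, so v = 2*cos(2*y): now 2*y**2*sin(2*y) + 2*y*cos(2*y) + ∫(-2*cos(2*y)) dy.
Step 3. Evaluate the standard form: now 2*y**2*sin(2*y) + 2*y*cos(2*y) - sin(2*y).
Answer: 2*y**2*sin(2*y) + 2*y*cos(2*y) - sin(2*y).


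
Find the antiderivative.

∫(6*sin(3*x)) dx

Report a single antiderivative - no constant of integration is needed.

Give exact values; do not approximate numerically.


Answer: -2*cos(3*x).


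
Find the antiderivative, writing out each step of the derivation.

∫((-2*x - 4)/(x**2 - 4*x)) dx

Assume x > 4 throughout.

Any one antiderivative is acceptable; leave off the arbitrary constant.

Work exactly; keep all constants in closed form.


Step 1. Decompose ∫((-2*x - 4)/(x**2 - 4*x)) dx by partial fractions, (-2*x - 4)/(x**2 - 4*x) = -3/(x - 4) + 1/x: now ∫(1/x) dx + ∫(-3/(x - 4)) dx.
Step 2. Evaluate the standard form [assuming x > 0]: now log(x) + ∫(-3/(x - 4)) dx.
Step 3. Evaluate the standard form [assuming x > 4]: now log(x) - 3*log(x - 4).
Answer: log(x) - 3*log(x - 4).


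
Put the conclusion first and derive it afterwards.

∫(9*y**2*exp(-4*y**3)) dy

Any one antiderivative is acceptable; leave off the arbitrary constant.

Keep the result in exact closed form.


The answer is -3*exp(-4*y**3)/4.
Step 1. Substitute u = y**3, turning ∫(9*y**2*exp(-4*y**3)) dy into ∫(3*exp(-4*u)) du: now ∫(3*exp(-4*u)) du.
Step 2. Evaluate the standard form: now -3*exp(-4*u)/4.
Step 3. Substitute back u = y**3: now -3*exp(-4*y**3)/4.
Answer: -3*exp(-4*y**3)/4.


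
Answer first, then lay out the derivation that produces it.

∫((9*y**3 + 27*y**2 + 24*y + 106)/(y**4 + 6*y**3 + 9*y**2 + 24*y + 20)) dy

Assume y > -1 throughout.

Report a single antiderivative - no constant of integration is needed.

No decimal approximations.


The answer is 5*log(y + 1) + 4*log(y + 5) - atan(y/2).
Step 1. Decompose ∫((9*y**3 + 27*y**2 + 24*y + 106)/(y**4 + 6*y**3 + 9*y**2 + 24*y + 20)) dy by partial fractions, (9*y**3 + 27*y**2 + 24*y + 106)/(y**4 + 6*y**3 + 9*y**2 + 24*y + 20) = -2/(y**2 + 4) + 4/(y + 5) + 5/(y + 1): now ∫(5/(y + 1)) dy + ∫(4/(y + 5)) dy + ∫(-2/(y**2 + 4)) dy.
Step 2. Evaluate the standard form [assuming y > -5]: now 4*log(y + 5) + ∫(5/(y + 1)) dy + ∫(-2/(y**2 + 4)) dy.
Step 3. Evaluate the standard form [assuming y > -1]: now 5*log(y + 1) + 4*log(y + 5) + ∫(-2/(y**2 + 4)) dy.
Step 4. Evaluate the standard form: now 5*log(y + 1) + 4*log(y + 5) - atan(y/2).
Answer: 5*log(y + 1) + 4*log(y + 5) - atan(y/2).


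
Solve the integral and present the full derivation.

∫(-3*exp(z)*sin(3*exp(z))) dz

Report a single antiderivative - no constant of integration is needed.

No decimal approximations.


Step 1. Substitute u = exp(z), turning ∫(-3*exp(z)*sin(3*exp(z))) dz into ∫(-3*sin(3*u)) du: now ∫(-3*sin(3*u)) du.
Step 2. Evaluate the standard form: now cos(3*u).
Step 3. Substitute back u = exp(z): now cos(3*exp(z)).
Answer: cos(3*exp(z)).


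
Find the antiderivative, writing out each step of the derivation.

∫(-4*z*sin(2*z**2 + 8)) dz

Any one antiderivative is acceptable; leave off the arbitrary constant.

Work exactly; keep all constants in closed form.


Step 1. Substitute u = z**2 + 4, turning ∫(-4*z*sin(2*z**2 + 8)) dz into ∫(-2*sin(2*u)) du: now ∫(-2*sin(2*u)) du.
Step 2. Evaluate the standard form: now cos(2*u).
Step 3. Substitute back u = z**2 + 4: now cos(2*z**2 + 8).
Answer: cos(2*z**2 + 8).
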